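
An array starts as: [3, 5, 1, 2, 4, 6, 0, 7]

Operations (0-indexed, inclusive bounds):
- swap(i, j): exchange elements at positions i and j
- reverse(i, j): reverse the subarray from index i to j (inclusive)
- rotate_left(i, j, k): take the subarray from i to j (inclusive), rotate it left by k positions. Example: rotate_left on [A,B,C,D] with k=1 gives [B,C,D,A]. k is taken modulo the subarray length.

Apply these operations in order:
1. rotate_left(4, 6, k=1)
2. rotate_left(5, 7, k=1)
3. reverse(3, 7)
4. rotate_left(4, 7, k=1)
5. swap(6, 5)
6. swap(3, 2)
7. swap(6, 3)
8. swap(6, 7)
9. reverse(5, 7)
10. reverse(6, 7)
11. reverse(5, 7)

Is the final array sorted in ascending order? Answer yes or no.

Answer: no

Derivation:
After 1 (rotate_left(4, 6, k=1)): [3, 5, 1, 2, 6, 0, 4, 7]
After 2 (rotate_left(5, 7, k=1)): [3, 5, 1, 2, 6, 4, 7, 0]
After 3 (reverse(3, 7)): [3, 5, 1, 0, 7, 4, 6, 2]
After 4 (rotate_left(4, 7, k=1)): [3, 5, 1, 0, 4, 6, 2, 7]
After 5 (swap(6, 5)): [3, 5, 1, 0, 4, 2, 6, 7]
After 6 (swap(3, 2)): [3, 5, 0, 1, 4, 2, 6, 7]
After 7 (swap(6, 3)): [3, 5, 0, 6, 4, 2, 1, 7]
After 8 (swap(6, 7)): [3, 5, 0, 6, 4, 2, 7, 1]
After 9 (reverse(5, 7)): [3, 5, 0, 6, 4, 1, 7, 2]
After 10 (reverse(6, 7)): [3, 5, 0, 6, 4, 1, 2, 7]
After 11 (reverse(5, 7)): [3, 5, 0, 6, 4, 7, 2, 1]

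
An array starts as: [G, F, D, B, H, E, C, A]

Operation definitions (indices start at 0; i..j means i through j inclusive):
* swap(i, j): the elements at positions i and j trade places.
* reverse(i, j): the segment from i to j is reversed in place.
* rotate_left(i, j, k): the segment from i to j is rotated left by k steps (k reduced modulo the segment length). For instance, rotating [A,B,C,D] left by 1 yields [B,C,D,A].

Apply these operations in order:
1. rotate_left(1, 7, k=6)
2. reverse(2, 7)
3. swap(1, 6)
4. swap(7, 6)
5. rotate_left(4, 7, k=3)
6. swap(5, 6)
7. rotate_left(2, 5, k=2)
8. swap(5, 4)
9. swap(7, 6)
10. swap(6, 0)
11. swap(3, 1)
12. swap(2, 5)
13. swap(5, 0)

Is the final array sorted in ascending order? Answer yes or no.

Answer: yes

Derivation:
After 1 (rotate_left(1, 7, k=6)): [G, A, F, D, B, H, E, C]
After 2 (reverse(2, 7)): [G, A, C, E, H, B, D, F]
After 3 (swap(1, 6)): [G, D, C, E, H, B, A, F]
After 4 (swap(7, 6)): [G, D, C, E, H, B, F, A]
After 5 (rotate_left(4, 7, k=3)): [G, D, C, E, A, H, B, F]
After 6 (swap(5, 6)): [G, D, C, E, A, B, H, F]
After 7 (rotate_left(2, 5, k=2)): [G, D, A, B, C, E, H, F]
After 8 (swap(5, 4)): [G, D, A, B, E, C, H, F]
After 9 (swap(7, 6)): [G, D, A, B, E, C, F, H]
After 10 (swap(6, 0)): [F, D, A, B, E, C, G, H]
After 11 (swap(3, 1)): [F, B, A, D, E, C, G, H]
After 12 (swap(2, 5)): [F, B, C, D, E, A, G, H]
After 13 (swap(5, 0)): [A, B, C, D, E, F, G, H]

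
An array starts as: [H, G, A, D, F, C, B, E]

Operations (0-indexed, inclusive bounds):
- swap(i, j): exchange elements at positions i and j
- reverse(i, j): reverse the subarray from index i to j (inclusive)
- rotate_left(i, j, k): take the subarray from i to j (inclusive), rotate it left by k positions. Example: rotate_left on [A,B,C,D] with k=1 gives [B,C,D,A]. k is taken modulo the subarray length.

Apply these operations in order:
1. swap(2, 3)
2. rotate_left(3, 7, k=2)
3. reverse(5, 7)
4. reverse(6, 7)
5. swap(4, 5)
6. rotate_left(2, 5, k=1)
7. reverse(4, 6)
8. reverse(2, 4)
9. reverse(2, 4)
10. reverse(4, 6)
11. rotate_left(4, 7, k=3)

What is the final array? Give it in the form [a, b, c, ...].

Answer: [H, G, C, F, A, B, D, E]

Derivation:
After 1 (swap(2, 3)): [H, G, D, A, F, C, B, E]
After 2 (rotate_left(3, 7, k=2)): [H, G, D, C, B, E, A, F]
After 3 (reverse(5, 7)): [H, G, D, C, B, F, A, E]
After 4 (reverse(6, 7)): [H, G, D, C, B, F, E, A]
After 5 (swap(4, 5)): [H, G, D, C, F, B, E, A]
After 6 (rotate_left(2, 5, k=1)): [H, G, C, F, B, D, E, A]
After 7 (reverse(4, 6)): [H, G, C, F, E, D, B, A]
After 8 (reverse(2, 4)): [H, G, E, F, C, D, B, A]
After 9 (reverse(2, 4)): [H, G, C, F, E, D, B, A]
After 10 (reverse(4, 6)): [H, G, C, F, B, D, E, A]
After 11 (rotate_left(4, 7, k=3)): [H, G, C, F, A, B, D, E]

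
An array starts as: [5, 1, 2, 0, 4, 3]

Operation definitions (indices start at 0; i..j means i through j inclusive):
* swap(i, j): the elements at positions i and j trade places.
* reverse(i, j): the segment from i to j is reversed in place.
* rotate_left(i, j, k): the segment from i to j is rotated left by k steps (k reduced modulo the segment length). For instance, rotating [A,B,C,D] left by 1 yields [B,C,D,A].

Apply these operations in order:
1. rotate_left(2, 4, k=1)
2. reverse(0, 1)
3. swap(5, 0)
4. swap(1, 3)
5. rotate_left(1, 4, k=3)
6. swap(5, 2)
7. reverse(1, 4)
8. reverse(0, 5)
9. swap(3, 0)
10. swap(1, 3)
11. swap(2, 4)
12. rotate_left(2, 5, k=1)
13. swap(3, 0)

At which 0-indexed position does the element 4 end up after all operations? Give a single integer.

Answer: 1

Derivation:
After 1 (rotate_left(2, 4, k=1)): [5, 1, 0, 4, 2, 3]
After 2 (reverse(0, 1)): [1, 5, 0, 4, 2, 3]
After 3 (swap(5, 0)): [3, 5, 0, 4, 2, 1]
After 4 (swap(1, 3)): [3, 4, 0, 5, 2, 1]
After 5 (rotate_left(1, 4, k=3)): [3, 2, 4, 0, 5, 1]
After 6 (swap(5, 2)): [3, 2, 1, 0, 5, 4]
After 7 (reverse(1, 4)): [3, 5, 0, 1, 2, 4]
After 8 (reverse(0, 5)): [4, 2, 1, 0, 5, 3]
After 9 (swap(3, 0)): [0, 2, 1, 4, 5, 3]
After 10 (swap(1, 3)): [0, 4, 1, 2, 5, 3]
After 11 (swap(2, 4)): [0, 4, 5, 2, 1, 3]
After 12 (rotate_left(2, 5, k=1)): [0, 4, 2, 1, 3, 5]
After 13 (swap(3, 0)): [1, 4, 2, 0, 3, 5]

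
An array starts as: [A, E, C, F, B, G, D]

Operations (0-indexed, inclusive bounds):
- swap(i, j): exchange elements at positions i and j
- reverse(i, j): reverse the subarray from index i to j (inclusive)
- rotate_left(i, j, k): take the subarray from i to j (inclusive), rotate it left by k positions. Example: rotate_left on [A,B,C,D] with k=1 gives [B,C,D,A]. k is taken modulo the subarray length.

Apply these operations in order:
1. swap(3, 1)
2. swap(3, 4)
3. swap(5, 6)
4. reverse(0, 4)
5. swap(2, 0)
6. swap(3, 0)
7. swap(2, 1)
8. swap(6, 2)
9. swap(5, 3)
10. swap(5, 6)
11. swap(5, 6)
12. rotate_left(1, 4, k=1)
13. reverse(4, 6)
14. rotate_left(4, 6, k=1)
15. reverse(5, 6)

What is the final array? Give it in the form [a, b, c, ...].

Answer: [F, G, D, A, C, B, E]

Derivation:
After 1 (swap(3, 1)): [A, F, C, E, B, G, D]
After 2 (swap(3, 4)): [A, F, C, B, E, G, D]
After 3 (swap(5, 6)): [A, F, C, B, E, D, G]
After 4 (reverse(0, 4)): [E, B, C, F, A, D, G]
After 5 (swap(2, 0)): [C, B, E, F, A, D, G]
After 6 (swap(3, 0)): [F, B, E, C, A, D, G]
After 7 (swap(2, 1)): [F, E, B, C, A, D, G]
After 8 (swap(6, 2)): [F, E, G, C, A, D, B]
After 9 (swap(5, 3)): [F, E, G, D, A, C, B]
After 10 (swap(5, 6)): [F, E, G, D, A, B, C]
After 11 (swap(5, 6)): [F, E, G, D, A, C, B]
After 12 (rotate_left(1, 4, k=1)): [F, G, D, A, E, C, B]
After 13 (reverse(4, 6)): [F, G, D, A, B, C, E]
After 14 (rotate_left(4, 6, k=1)): [F, G, D, A, C, E, B]
After 15 (reverse(5, 6)): [F, G, D, A, C, B, E]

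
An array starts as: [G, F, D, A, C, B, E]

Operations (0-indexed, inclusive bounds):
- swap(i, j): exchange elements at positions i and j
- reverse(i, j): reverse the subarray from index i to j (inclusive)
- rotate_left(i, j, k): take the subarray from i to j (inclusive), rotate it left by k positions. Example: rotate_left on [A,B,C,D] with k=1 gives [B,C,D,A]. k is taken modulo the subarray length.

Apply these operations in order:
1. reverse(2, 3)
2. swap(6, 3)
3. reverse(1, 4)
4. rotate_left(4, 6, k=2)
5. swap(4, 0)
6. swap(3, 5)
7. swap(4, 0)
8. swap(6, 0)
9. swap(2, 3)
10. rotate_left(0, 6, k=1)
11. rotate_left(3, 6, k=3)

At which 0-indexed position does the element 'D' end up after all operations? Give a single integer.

After 1 (reverse(2, 3)): [G, F, A, D, C, B, E]
After 2 (swap(6, 3)): [G, F, A, E, C, B, D]
After 3 (reverse(1, 4)): [G, C, E, A, F, B, D]
After 4 (rotate_left(4, 6, k=2)): [G, C, E, A, D, F, B]
After 5 (swap(4, 0)): [D, C, E, A, G, F, B]
After 6 (swap(3, 5)): [D, C, E, F, G, A, B]
After 7 (swap(4, 0)): [G, C, E, F, D, A, B]
After 8 (swap(6, 0)): [B, C, E, F, D, A, G]
After 9 (swap(2, 3)): [B, C, F, E, D, A, G]
After 10 (rotate_left(0, 6, k=1)): [C, F, E, D, A, G, B]
After 11 (rotate_left(3, 6, k=3)): [C, F, E, B, D, A, G]

Answer: 4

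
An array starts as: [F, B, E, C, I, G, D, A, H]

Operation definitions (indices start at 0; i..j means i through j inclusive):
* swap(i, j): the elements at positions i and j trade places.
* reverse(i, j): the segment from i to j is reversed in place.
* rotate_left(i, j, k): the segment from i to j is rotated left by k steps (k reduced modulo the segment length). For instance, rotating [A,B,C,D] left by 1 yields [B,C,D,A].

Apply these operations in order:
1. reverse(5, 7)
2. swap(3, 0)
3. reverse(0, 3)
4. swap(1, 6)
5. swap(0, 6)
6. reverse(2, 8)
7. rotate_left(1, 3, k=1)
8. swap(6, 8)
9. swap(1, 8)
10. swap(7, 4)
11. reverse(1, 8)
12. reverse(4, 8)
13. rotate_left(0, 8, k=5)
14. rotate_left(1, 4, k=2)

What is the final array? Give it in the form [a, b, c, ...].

Answer: [G, A, E, D, C, H, F, B, I]

Derivation:
After 1 (reverse(5, 7)): [F, B, E, C, I, A, D, G, H]
After 2 (swap(3, 0)): [C, B, E, F, I, A, D, G, H]
After 3 (reverse(0, 3)): [F, E, B, C, I, A, D, G, H]
After 4 (swap(1, 6)): [F, D, B, C, I, A, E, G, H]
After 5 (swap(0, 6)): [E, D, B, C, I, A, F, G, H]
After 6 (reverse(2, 8)): [E, D, H, G, F, A, I, C, B]
After 7 (rotate_left(1, 3, k=1)): [E, H, G, D, F, A, I, C, B]
After 8 (swap(6, 8)): [E, H, G, D, F, A, B, C, I]
After 9 (swap(1, 8)): [E, I, G, D, F, A, B, C, H]
After 10 (swap(7, 4)): [E, I, G, D, C, A, B, F, H]
After 11 (reverse(1, 8)): [E, H, F, B, A, C, D, G, I]
After 12 (reverse(4, 8)): [E, H, F, B, I, G, D, C, A]
After 13 (rotate_left(0, 8, k=5)): [G, D, C, A, E, H, F, B, I]
After 14 (rotate_left(1, 4, k=2)): [G, A, E, D, C, H, F, B, I]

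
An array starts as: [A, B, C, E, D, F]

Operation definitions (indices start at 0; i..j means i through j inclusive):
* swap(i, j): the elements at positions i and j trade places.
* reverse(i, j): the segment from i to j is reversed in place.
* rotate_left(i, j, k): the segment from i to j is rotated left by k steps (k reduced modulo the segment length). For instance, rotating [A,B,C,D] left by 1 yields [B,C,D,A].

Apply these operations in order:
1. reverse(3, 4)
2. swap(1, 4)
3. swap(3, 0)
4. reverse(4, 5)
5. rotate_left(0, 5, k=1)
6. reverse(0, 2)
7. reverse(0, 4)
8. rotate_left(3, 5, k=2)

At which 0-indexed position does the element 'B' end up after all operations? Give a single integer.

After 1 (reverse(3, 4)): [A, B, C, D, E, F]
After 2 (swap(1, 4)): [A, E, C, D, B, F]
After 3 (swap(3, 0)): [D, E, C, A, B, F]
After 4 (reverse(4, 5)): [D, E, C, A, F, B]
After 5 (rotate_left(0, 5, k=1)): [E, C, A, F, B, D]
After 6 (reverse(0, 2)): [A, C, E, F, B, D]
After 7 (reverse(0, 4)): [B, F, E, C, A, D]
After 8 (rotate_left(3, 5, k=2)): [B, F, E, D, C, A]

Answer: 0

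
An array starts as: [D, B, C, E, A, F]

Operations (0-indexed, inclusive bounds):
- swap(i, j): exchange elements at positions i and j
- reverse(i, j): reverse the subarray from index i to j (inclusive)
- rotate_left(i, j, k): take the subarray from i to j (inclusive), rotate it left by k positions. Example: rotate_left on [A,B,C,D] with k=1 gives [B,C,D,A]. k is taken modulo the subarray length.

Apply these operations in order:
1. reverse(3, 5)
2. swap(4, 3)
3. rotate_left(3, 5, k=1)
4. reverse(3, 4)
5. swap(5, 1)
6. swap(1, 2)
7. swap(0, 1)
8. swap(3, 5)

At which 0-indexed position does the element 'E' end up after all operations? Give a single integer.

Answer: 5

Derivation:
After 1 (reverse(3, 5)): [D, B, C, F, A, E]
After 2 (swap(4, 3)): [D, B, C, A, F, E]
After 3 (rotate_left(3, 5, k=1)): [D, B, C, F, E, A]
After 4 (reverse(3, 4)): [D, B, C, E, F, A]
After 5 (swap(5, 1)): [D, A, C, E, F, B]
After 6 (swap(1, 2)): [D, C, A, E, F, B]
After 7 (swap(0, 1)): [C, D, A, E, F, B]
After 8 (swap(3, 5)): [C, D, A, B, F, E]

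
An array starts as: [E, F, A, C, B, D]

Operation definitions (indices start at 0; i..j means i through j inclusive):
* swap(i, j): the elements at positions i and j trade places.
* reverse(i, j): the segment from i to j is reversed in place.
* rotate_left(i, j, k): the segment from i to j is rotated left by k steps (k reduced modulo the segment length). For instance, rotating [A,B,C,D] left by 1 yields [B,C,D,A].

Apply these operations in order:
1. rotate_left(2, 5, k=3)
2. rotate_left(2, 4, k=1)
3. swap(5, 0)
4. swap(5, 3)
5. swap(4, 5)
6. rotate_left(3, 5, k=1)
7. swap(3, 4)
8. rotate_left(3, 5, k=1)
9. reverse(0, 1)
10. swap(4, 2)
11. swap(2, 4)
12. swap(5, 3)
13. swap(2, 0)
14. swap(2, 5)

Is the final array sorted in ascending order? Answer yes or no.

Answer: yes

Derivation:
After 1 (rotate_left(2, 5, k=3)): [E, F, D, A, C, B]
After 2 (rotate_left(2, 4, k=1)): [E, F, A, C, D, B]
After 3 (swap(5, 0)): [B, F, A, C, D, E]
After 4 (swap(5, 3)): [B, F, A, E, D, C]
After 5 (swap(4, 5)): [B, F, A, E, C, D]
After 6 (rotate_left(3, 5, k=1)): [B, F, A, C, D, E]
After 7 (swap(3, 4)): [B, F, A, D, C, E]
After 8 (rotate_left(3, 5, k=1)): [B, F, A, C, E, D]
After 9 (reverse(0, 1)): [F, B, A, C, E, D]
After 10 (swap(4, 2)): [F, B, E, C, A, D]
After 11 (swap(2, 4)): [F, B, A, C, E, D]
After 12 (swap(5, 3)): [F, B, A, D, E, C]
After 13 (swap(2, 0)): [A, B, F, D, E, C]
After 14 (swap(2, 5)): [A, B, C, D, E, F]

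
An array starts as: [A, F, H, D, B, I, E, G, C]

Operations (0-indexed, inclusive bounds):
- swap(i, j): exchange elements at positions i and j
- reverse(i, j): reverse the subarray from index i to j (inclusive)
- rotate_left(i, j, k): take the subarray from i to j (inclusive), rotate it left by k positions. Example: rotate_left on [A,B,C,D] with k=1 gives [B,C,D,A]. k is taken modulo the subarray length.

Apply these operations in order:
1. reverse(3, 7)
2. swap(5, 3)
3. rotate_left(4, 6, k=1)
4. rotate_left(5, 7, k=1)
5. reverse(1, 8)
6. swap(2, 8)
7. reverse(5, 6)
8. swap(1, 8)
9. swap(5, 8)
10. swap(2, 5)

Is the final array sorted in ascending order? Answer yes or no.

After 1 (reverse(3, 7)): [A, F, H, G, E, I, B, D, C]
After 2 (swap(5, 3)): [A, F, H, I, E, G, B, D, C]
After 3 (rotate_left(4, 6, k=1)): [A, F, H, I, G, B, E, D, C]
After 4 (rotate_left(5, 7, k=1)): [A, F, H, I, G, E, D, B, C]
After 5 (reverse(1, 8)): [A, C, B, D, E, G, I, H, F]
After 6 (swap(2, 8)): [A, C, F, D, E, G, I, H, B]
After 7 (reverse(5, 6)): [A, C, F, D, E, I, G, H, B]
After 8 (swap(1, 8)): [A, B, F, D, E, I, G, H, C]
After 9 (swap(5, 8)): [A, B, F, D, E, C, G, H, I]
After 10 (swap(2, 5)): [A, B, C, D, E, F, G, H, I]

Answer: yes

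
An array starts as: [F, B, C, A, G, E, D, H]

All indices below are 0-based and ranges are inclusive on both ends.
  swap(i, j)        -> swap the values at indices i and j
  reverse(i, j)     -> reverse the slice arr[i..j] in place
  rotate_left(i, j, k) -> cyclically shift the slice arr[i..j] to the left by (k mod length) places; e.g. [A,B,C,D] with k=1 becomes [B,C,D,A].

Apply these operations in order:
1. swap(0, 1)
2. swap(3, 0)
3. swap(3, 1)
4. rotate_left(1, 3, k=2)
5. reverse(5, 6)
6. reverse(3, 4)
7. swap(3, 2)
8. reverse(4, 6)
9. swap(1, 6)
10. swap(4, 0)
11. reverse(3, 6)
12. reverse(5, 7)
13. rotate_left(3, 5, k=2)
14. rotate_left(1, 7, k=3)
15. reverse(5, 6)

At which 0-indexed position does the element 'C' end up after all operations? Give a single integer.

Answer: 6

Derivation:
After 1 (swap(0, 1)): [B, F, C, A, G, E, D, H]
After 2 (swap(3, 0)): [A, F, C, B, G, E, D, H]
After 3 (swap(3, 1)): [A, B, C, F, G, E, D, H]
After 4 (rotate_left(1, 3, k=2)): [A, F, B, C, G, E, D, H]
After 5 (reverse(5, 6)): [A, F, B, C, G, D, E, H]
After 6 (reverse(3, 4)): [A, F, B, G, C, D, E, H]
After 7 (swap(3, 2)): [A, F, G, B, C, D, E, H]
After 8 (reverse(4, 6)): [A, F, G, B, E, D, C, H]
After 9 (swap(1, 6)): [A, C, G, B, E, D, F, H]
After 10 (swap(4, 0)): [E, C, G, B, A, D, F, H]
After 11 (reverse(3, 6)): [E, C, G, F, D, A, B, H]
After 12 (reverse(5, 7)): [E, C, G, F, D, H, B, A]
After 13 (rotate_left(3, 5, k=2)): [E, C, G, H, F, D, B, A]
After 14 (rotate_left(1, 7, k=3)): [E, F, D, B, A, C, G, H]
After 15 (reverse(5, 6)): [E, F, D, B, A, G, C, H]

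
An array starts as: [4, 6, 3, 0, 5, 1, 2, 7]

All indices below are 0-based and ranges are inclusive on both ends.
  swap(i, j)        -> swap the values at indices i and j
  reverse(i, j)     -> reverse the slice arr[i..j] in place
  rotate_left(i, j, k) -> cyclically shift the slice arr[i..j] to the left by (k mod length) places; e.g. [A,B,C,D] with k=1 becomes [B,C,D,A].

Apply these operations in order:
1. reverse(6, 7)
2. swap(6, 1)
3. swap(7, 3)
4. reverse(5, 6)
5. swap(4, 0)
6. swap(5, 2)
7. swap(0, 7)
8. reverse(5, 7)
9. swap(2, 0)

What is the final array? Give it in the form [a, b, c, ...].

Answer: [6, 7, 0, 2, 4, 5, 1, 3]

Derivation:
After 1 (reverse(6, 7)): [4, 6, 3, 0, 5, 1, 7, 2]
After 2 (swap(6, 1)): [4, 7, 3, 0, 5, 1, 6, 2]
After 3 (swap(7, 3)): [4, 7, 3, 2, 5, 1, 6, 0]
After 4 (reverse(5, 6)): [4, 7, 3, 2, 5, 6, 1, 0]
After 5 (swap(4, 0)): [5, 7, 3, 2, 4, 6, 1, 0]
After 6 (swap(5, 2)): [5, 7, 6, 2, 4, 3, 1, 0]
After 7 (swap(0, 7)): [0, 7, 6, 2, 4, 3, 1, 5]
After 8 (reverse(5, 7)): [0, 7, 6, 2, 4, 5, 1, 3]
After 9 (swap(2, 0)): [6, 7, 0, 2, 4, 5, 1, 3]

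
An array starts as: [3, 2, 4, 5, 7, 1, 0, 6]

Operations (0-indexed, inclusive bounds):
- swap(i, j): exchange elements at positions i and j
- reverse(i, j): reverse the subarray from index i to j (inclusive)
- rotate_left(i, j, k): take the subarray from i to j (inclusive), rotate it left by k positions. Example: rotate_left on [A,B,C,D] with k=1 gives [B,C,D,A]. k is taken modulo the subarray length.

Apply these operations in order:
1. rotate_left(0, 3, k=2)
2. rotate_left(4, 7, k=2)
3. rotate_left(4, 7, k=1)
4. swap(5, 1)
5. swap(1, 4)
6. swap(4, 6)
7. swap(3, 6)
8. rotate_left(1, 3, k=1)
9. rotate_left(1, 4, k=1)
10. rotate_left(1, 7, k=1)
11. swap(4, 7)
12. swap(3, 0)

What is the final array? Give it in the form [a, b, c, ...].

After 1 (rotate_left(0, 3, k=2)): [4, 5, 3, 2, 7, 1, 0, 6]
After 2 (rotate_left(4, 7, k=2)): [4, 5, 3, 2, 0, 6, 7, 1]
After 3 (rotate_left(4, 7, k=1)): [4, 5, 3, 2, 6, 7, 1, 0]
After 4 (swap(5, 1)): [4, 7, 3, 2, 6, 5, 1, 0]
After 5 (swap(1, 4)): [4, 6, 3, 2, 7, 5, 1, 0]
After 6 (swap(4, 6)): [4, 6, 3, 2, 1, 5, 7, 0]
After 7 (swap(3, 6)): [4, 6, 3, 7, 1, 5, 2, 0]
After 8 (rotate_left(1, 3, k=1)): [4, 3, 7, 6, 1, 5, 2, 0]
After 9 (rotate_left(1, 4, k=1)): [4, 7, 6, 1, 3, 5, 2, 0]
After 10 (rotate_left(1, 7, k=1)): [4, 6, 1, 3, 5, 2, 0, 7]
After 11 (swap(4, 7)): [4, 6, 1, 3, 7, 2, 0, 5]
After 12 (swap(3, 0)): [3, 6, 1, 4, 7, 2, 0, 5]

Answer: [3, 6, 1, 4, 7, 2, 0, 5]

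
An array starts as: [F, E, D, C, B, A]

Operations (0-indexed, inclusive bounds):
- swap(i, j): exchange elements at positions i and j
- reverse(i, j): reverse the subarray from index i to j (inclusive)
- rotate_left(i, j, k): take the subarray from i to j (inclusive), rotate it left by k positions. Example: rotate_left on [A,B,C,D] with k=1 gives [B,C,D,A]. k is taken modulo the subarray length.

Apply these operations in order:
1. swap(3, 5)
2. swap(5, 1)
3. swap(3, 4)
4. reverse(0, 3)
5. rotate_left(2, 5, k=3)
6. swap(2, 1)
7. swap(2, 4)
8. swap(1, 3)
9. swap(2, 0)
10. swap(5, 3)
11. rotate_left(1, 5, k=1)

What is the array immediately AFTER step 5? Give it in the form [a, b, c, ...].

After 1 (swap(3, 5)): [F, E, D, A, B, C]
After 2 (swap(5, 1)): [F, C, D, A, B, E]
After 3 (swap(3, 4)): [F, C, D, B, A, E]
After 4 (reverse(0, 3)): [B, D, C, F, A, E]
After 5 (rotate_left(2, 5, k=3)): [B, D, E, C, F, A]

Answer: [B, D, E, C, F, A]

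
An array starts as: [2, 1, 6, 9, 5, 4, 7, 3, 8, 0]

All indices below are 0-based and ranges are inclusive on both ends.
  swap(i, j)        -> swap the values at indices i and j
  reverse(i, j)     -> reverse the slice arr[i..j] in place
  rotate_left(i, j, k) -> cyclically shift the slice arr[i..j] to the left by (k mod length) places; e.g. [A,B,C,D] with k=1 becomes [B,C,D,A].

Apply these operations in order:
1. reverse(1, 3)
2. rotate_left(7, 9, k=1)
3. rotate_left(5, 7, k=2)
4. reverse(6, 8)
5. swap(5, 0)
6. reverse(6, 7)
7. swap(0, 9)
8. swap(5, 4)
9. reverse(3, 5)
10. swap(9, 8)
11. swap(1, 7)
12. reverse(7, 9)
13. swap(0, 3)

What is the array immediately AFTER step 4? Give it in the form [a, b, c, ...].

Answer: [2, 9, 6, 1, 5, 8, 0, 7, 4, 3]

Derivation:
After 1 (reverse(1, 3)): [2, 9, 6, 1, 5, 4, 7, 3, 8, 0]
After 2 (rotate_left(7, 9, k=1)): [2, 9, 6, 1, 5, 4, 7, 8, 0, 3]
After 3 (rotate_left(5, 7, k=2)): [2, 9, 6, 1, 5, 8, 4, 7, 0, 3]
After 4 (reverse(6, 8)): [2, 9, 6, 1, 5, 8, 0, 7, 4, 3]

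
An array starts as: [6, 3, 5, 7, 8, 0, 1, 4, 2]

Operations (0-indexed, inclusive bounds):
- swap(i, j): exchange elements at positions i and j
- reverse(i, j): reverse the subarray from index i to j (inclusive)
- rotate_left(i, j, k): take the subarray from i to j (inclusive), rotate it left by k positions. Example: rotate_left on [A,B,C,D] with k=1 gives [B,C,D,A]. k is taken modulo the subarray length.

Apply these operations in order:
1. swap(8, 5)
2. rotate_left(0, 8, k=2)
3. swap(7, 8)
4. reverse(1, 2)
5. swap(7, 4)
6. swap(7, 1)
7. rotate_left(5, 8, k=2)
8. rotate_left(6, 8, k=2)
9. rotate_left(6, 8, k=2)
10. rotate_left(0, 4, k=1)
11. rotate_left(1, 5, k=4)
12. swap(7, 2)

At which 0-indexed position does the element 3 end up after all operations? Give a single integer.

After 1 (swap(8, 5)): [6, 3, 5, 7, 8, 2, 1, 4, 0]
After 2 (rotate_left(0, 8, k=2)): [5, 7, 8, 2, 1, 4, 0, 6, 3]
After 3 (swap(7, 8)): [5, 7, 8, 2, 1, 4, 0, 3, 6]
After 4 (reverse(1, 2)): [5, 8, 7, 2, 1, 4, 0, 3, 6]
After 5 (swap(7, 4)): [5, 8, 7, 2, 3, 4, 0, 1, 6]
After 6 (swap(7, 1)): [5, 1, 7, 2, 3, 4, 0, 8, 6]
After 7 (rotate_left(5, 8, k=2)): [5, 1, 7, 2, 3, 8, 6, 4, 0]
After 8 (rotate_left(6, 8, k=2)): [5, 1, 7, 2, 3, 8, 0, 6, 4]
After 9 (rotate_left(6, 8, k=2)): [5, 1, 7, 2, 3, 8, 4, 0, 6]
After 10 (rotate_left(0, 4, k=1)): [1, 7, 2, 3, 5, 8, 4, 0, 6]
After 11 (rotate_left(1, 5, k=4)): [1, 8, 7, 2, 3, 5, 4, 0, 6]
After 12 (swap(7, 2)): [1, 8, 0, 2, 3, 5, 4, 7, 6]

Answer: 4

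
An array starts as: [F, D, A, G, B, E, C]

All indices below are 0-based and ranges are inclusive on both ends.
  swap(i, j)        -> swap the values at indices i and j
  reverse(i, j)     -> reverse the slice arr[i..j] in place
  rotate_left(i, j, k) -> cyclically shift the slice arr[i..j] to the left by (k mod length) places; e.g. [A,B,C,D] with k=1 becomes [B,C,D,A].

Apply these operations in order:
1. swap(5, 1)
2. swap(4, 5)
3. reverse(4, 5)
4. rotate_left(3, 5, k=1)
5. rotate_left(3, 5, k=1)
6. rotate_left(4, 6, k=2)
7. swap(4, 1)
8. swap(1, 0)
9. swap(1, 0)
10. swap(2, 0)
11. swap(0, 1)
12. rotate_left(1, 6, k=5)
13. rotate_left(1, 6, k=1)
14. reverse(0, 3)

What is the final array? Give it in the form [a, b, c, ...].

Answer: [D, F, A, C, E, G, B]

Derivation:
After 1 (swap(5, 1)): [F, E, A, G, B, D, C]
After 2 (swap(4, 5)): [F, E, A, G, D, B, C]
After 3 (reverse(4, 5)): [F, E, A, G, B, D, C]
After 4 (rotate_left(3, 5, k=1)): [F, E, A, B, D, G, C]
After 5 (rotate_left(3, 5, k=1)): [F, E, A, D, G, B, C]
After 6 (rotate_left(4, 6, k=2)): [F, E, A, D, C, G, B]
After 7 (swap(4, 1)): [F, C, A, D, E, G, B]
After 8 (swap(1, 0)): [C, F, A, D, E, G, B]
After 9 (swap(1, 0)): [F, C, A, D, E, G, B]
After 10 (swap(2, 0)): [A, C, F, D, E, G, B]
After 11 (swap(0, 1)): [C, A, F, D, E, G, B]
After 12 (rotate_left(1, 6, k=5)): [C, B, A, F, D, E, G]
After 13 (rotate_left(1, 6, k=1)): [C, A, F, D, E, G, B]
After 14 (reverse(0, 3)): [D, F, A, C, E, G, B]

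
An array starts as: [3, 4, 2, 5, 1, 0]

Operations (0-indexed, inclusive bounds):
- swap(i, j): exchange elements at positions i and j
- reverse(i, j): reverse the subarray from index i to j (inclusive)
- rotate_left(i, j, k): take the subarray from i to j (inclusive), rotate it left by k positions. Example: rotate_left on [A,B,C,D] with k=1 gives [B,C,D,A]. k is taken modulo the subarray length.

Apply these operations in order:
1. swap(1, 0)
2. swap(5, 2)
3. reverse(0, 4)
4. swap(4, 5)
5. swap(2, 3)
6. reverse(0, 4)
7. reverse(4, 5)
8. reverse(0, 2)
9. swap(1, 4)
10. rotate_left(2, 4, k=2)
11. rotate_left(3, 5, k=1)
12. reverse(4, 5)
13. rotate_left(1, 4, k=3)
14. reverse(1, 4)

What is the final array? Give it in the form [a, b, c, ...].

After 1 (swap(1, 0)): [4, 3, 2, 5, 1, 0]
After 2 (swap(5, 2)): [4, 3, 0, 5, 1, 2]
After 3 (reverse(0, 4)): [1, 5, 0, 3, 4, 2]
After 4 (swap(4, 5)): [1, 5, 0, 3, 2, 4]
After 5 (swap(2, 3)): [1, 5, 3, 0, 2, 4]
After 6 (reverse(0, 4)): [2, 0, 3, 5, 1, 4]
After 7 (reverse(4, 5)): [2, 0, 3, 5, 4, 1]
After 8 (reverse(0, 2)): [3, 0, 2, 5, 4, 1]
After 9 (swap(1, 4)): [3, 4, 2, 5, 0, 1]
After 10 (rotate_left(2, 4, k=2)): [3, 4, 0, 2, 5, 1]
After 11 (rotate_left(3, 5, k=1)): [3, 4, 0, 5, 1, 2]
After 12 (reverse(4, 5)): [3, 4, 0, 5, 2, 1]
After 13 (rotate_left(1, 4, k=3)): [3, 2, 4, 0, 5, 1]
After 14 (reverse(1, 4)): [3, 5, 0, 4, 2, 1]

Answer: [3, 5, 0, 4, 2, 1]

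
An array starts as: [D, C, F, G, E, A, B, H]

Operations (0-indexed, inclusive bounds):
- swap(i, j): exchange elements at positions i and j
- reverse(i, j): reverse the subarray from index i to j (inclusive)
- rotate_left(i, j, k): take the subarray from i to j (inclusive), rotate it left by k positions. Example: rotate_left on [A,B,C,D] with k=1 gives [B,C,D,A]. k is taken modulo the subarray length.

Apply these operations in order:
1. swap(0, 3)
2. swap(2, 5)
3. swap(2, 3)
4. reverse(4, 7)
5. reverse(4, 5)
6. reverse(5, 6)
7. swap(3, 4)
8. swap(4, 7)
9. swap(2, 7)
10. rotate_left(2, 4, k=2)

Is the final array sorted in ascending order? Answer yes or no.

Answer: no

Derivation:
After 1 (swap(0, 3)): [G, C, F, D, E, A, B, H]
After 2 (swap(2, 5)): [G, C, A, D, E, F, B, H]
After 3 (swap(2, 3)): [G, C, D, A, E, F, B, H]
After 4 (reverse(4, 7)): [G, C, D, A, H, B, F, E]
After 5 (reverse(4, 5)): [G, C, D, A, B, H, F, E]
After 6 (reverse(5, 6)): [G, C, D, A, B, F, H, E]
After 7 (swap(3, 4)): [G, C, D, B, A, F, H, E]
After 8 (swap(4, 7)): [G, C, D, B, E, F, H, A]
After 9 (swap(2, 7)): [G, C, A, B, E, F, H, D]
After 10 (rotate_left(2, 4, k=2)): [G, C, E, A, B, F, H, D]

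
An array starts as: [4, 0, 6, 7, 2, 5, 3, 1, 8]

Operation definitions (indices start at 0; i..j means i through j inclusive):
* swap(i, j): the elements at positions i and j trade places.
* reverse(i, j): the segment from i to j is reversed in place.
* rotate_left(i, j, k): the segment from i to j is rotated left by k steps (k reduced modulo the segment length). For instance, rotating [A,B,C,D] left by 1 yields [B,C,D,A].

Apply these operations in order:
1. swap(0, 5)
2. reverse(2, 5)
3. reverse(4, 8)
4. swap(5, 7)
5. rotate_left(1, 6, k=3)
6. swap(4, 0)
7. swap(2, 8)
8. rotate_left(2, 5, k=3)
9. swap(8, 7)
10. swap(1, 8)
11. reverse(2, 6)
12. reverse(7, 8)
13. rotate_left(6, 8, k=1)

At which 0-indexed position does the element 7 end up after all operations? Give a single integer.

After 1 (swap(0, 5)): [5, 0, 6, 7, 2, 4, 3, 1, 8]
After 2 (reverse(2, 5)): [5, 0, 4, 2, 7, 6, 3, 1, 8]
After 3 (reverse(4, 8)): [5, 0, 4, 2, 8, 1, 3, 6, 7]
After 4 (swap(5, 7)): [5, 0, 4, 2, 8, 6, 3, 1, 7]
After 5 (rotate_left(1, 6, k=3)): [5, 8, 6, 3, 0, 4, 2, 1, 7]
After 6 (swap(4, 0)): [0, 8, 6, 3, 5, 4, 2, 1, 7]
After 7 (swap(2, 8)): [0, 8, 7, 3, 5, 4, 2, 1, 6]
After 8 (rotate_left(2, 5, k=3)): [0, 8, 4, 7, 3, 5, 2, 1, 6]
After 9 (swap(8, 7)): [0, 8, 4, 7, 3, 5, 2, 6, 1]
After 10 (swap(1, 8)): [0, 1, 4, 7, 3, 5, 2, 6, 8]
After 11 (reverse(2, 6)): [0, 1, 2, 5, 3, 7, 4, 6, 8]
After 12 (reverse(7, 8)): [0, 1, 2, 5, 3, 7, 4, 8, 6]
After 13 (rotate_left(6, 8, k=1)): [0, 1, 2, 5, 3, 7, 8, 6, 4]

Answer: 5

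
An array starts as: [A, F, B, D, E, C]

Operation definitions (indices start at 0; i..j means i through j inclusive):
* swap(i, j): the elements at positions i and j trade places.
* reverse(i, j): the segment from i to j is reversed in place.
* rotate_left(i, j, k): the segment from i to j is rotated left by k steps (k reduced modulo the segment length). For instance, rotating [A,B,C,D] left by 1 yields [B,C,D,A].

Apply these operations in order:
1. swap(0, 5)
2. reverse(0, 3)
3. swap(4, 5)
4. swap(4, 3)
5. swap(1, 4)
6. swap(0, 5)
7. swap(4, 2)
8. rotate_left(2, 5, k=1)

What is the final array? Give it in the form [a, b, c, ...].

Answer: [E, C, A, F, D, B]

Derivation:
After 1 (swap(0, 5)): [C, F, B, D, E, A]
After 2 (reverse(0, 3)): [D, B, F, C, E, A]
After 3 (swap(4, 5)): [D, B, F, C, A, E]
After 4 (swap(4, 3)): [D, B, F, A, C, E]
After 5 (swap(1, 4)): [D, C, F, A, B, E]
After 6 (swap(0, 5)): [E, C, F, A, B, D]
After 7 (swap(4, 2)): [E, C, B, A, F, D]
After 8 (rotate_left(2, 5, k=1)): [E, C, A, F, D, B]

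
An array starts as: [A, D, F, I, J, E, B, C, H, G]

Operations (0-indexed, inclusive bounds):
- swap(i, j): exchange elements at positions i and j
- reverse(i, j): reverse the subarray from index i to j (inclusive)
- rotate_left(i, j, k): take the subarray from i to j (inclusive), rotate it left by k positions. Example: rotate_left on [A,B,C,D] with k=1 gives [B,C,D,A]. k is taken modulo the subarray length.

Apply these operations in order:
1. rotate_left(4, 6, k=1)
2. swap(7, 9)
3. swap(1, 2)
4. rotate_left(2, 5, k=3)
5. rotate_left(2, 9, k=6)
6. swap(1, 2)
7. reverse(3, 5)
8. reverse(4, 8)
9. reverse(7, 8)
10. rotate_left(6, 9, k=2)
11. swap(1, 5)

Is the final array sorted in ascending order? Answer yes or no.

Answer: no

Derivation:
After 1 (rotate_left(4, 6, k=1)): [A, D, F, I, E, B, J, C, H, G]
After 2 (swap(7, 9)): [A, D, F, I, E, B, J, G, H, C]
After 3 (swap(1, 2)): [A, F, D, I, E, B, J, G, H, C]
After 4 (rotate_left(2, 5, k=3)): [A, F, B, D, I, E, J, G, H, C]
After 5 (rotate_left(2, 9, k=6)): [A, F, H, C, B, D, I, E, J, G]
After 6 (swap(1, 2)): [A, H, F, C, B, D, I, E, J, G]
After 7 (reverse(3, 5)): [A, H, F, D, B, C, I, E, J, G]
After 8 (reverse(4, 8)): [A, H, F, D, J, E, I, C, B, G]
After 9 (reverse(7, 8)): [A, H, F, D, J, E, I, B, C, G]
After 10 (rotate_left(6, 9, k=2)): [A, H, F, D, J, E, C, G, I, B]
After 11 (swap(1, 5)): [A, E, F, D, J, H, C, G, I, B]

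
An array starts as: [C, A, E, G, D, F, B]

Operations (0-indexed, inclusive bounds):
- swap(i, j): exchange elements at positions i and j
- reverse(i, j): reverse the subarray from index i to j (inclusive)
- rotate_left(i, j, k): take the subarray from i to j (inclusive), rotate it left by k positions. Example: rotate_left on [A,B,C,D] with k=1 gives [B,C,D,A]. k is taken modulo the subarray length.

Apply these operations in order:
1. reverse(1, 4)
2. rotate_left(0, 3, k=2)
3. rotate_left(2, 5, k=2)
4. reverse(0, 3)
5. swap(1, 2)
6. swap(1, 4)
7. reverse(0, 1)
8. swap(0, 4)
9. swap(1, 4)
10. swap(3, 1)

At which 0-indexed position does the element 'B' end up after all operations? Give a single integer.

Answer: 6

Derivation:
After 1 (reverse(1, 4)): [C, D, G, E, A, F, B]
After 2 (rotate_left(0, 3, k=2)): [G, E, C, D, A, F, B]
After 3 (rotate_left(2, 5, k=2)): [G, E, A, F, C, D, B]
After 4 (reverse(0, 3)): [F, A, E, G, C, D, B]
After 5 (swap(1, 2)): [F, E, A, G, C, D, B]
After 6 (swap(1, 4)): [F, C, A, G, E, D, B]
After 7 (reverse(0, 1)): [C, F, A, G, E, D, B]
After 8 (swap(0, 4)): [E, F, A, G, C, D, B]
After 9 (swap(1, 4)): [E, C, A, G, F, D, B]
After 10 (swap(3, 1)): [E, G, A, C, F, D, B]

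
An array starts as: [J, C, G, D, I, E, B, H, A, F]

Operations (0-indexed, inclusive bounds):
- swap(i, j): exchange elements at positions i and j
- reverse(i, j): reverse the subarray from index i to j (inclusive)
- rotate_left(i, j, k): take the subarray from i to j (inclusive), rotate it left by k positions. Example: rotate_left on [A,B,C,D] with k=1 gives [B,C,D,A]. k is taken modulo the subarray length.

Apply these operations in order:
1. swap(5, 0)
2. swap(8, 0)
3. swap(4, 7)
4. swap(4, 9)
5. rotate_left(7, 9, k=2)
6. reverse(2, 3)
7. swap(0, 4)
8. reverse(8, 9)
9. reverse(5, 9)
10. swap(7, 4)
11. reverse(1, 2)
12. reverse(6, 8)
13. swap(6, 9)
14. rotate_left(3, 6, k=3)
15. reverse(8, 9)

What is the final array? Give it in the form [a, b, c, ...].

After 1 (swap(5, 0)): [E, C, G, D, I, J, B, H, A, F]
After 2 (swap(8, 0)): [A, C, G, D, I, J, B, H, E, F]
After 3 (swap(4, 7)): [A, C, G, D, H, J, B, I, E, F]
After 4 (swap(4, 9)): [A, C, G, D, F, J, B, I, E, H]
After 5 (rotate_left(7, 9, k=2)): [A, C, G, D, F, J, B, H, I, E]
After 6 (reverse(2, 3)): [A, C, D, G, F, J, B, H, I, E]
After 7 (swap(0, 4)): [F, C, D, G, A, J, B, H, I, E]
After 8 (reverse(8, 9)): [F, C, D, G, A, J, B, H, E, I]
After 9 (reverse(5, 9)): [F, C, D, G, A, I, E, H, B, J]
After 10 (swap(7, 4)): [F, C, D, G, H, I, E, A, B, J]
After 11 (reverse(1, 2)): [F, D, C, G, H, I, E, A, B, J]
After 12 (reverse(6, 8)): [F, D, C, G, H, I, B, A, E, J]
After 13 (swap(6, 9)): [F, D, C, G, H, I, J, A, E, B]
After 14 (rotate_left(3, 6, k=3)): [F, D, C, J, G, H, I, A, E, B]
After 15 (reverse(8, 9)): [F, D, C, J, G, H, I, A, B, E]

Answer: [F, D, C, J, G, H, I, A, B, E]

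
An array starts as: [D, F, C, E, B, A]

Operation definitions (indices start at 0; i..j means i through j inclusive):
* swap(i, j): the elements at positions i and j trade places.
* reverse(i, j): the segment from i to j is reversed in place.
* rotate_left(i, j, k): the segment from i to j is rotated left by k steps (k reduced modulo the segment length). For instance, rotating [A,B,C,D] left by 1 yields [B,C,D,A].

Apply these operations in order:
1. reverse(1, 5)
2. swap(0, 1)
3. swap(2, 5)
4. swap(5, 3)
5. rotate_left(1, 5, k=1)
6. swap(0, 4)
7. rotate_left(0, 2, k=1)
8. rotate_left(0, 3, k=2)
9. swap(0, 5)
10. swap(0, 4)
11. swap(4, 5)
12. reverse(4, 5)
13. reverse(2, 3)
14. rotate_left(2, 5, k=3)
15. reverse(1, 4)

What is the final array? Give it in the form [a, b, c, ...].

After 1 (reverse(1, 5)): [D, A, B, E, C, F]
After 2 (swap(0, 1)): [A, D, B, E, C, F]
After 3 (swap(2, 5)): [A, D, F, E, C, B]
After 4 (swap(5, 3)): [A, D, F, B, C, E]
After 5 (rotate_left(1, 5, k=1)): [A, F, B, C, E, D]
After 6 (swap(0, 4)): [E, F, B, C, A, D]
After 7 (rotate_left(0, 2, k=1)): [F, B, E, C, A, D]
After 8 (rotate_left(0, 3, k=2)): [E, C, F, B, A, D]
After 9 (swap(0, 5)): [D, C, F, B, A, E]
After 10 (swap(0, 4)): [A, C, F, B, D, E]
After 11 (swap(4, 5)): [A, C, F, B, E, D]
After 12 (reverse(4, 5)): [A, C, F, B, D, E]
After 13 (reverse(2, 3)): [A, C, B, F, D, E]
After 14 (rotate_left(2, 5, k=3)): [A, C, E, B, F, D]
After 15 (reverse(1, 4)): [A, F, B, E, C, D]

Answer: [A, F, B, E, C, D]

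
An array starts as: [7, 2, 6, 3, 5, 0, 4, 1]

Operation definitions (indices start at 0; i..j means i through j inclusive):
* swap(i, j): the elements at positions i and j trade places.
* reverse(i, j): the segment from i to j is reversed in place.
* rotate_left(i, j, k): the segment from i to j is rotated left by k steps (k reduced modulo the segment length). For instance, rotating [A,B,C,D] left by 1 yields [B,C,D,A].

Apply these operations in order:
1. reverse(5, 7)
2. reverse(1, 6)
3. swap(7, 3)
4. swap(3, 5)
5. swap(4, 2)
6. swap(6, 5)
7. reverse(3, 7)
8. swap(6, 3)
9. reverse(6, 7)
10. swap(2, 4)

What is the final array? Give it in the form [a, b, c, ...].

After 1 (reverse(5, 7)): [7, 2, 6, 3, 5, 1, 4, 0]
After 2 (reverse(1, 6)): [7, 4, 1, 5, 3, 6, 2, 0]
After 3 (swap(7, 3)): [7, 4, 1, 0, 3, 6, 2, 5]
After 4 (swap(3, 5)): [7, 4, 1, 6, 3, 0, 2, 5]
After 5 (swap(4, 2)): [7, 4, 3, 6, 1, 0, 2, 5]
After 6 (swap(6, 5)): [7, 4, 3, 6, 1, 2, 0, 5]
After 7 (reverse(3, 7)): [7, 4, 3, 5, 0, 2, 1, 6]
After 8 (swap(6, 3)): [7, 4, 3, 1, 0, 2, 5, 6]
After 9 (reverse(6, 7)): [7, 4, 3, 1, 0, 2, 6, 5]
After 10 (swap(2, 4)): [7, 4, 0, 1, 3, 2, 6, 5]

Answer: [7, 4, 0, 1, 3, 2, 6, 5]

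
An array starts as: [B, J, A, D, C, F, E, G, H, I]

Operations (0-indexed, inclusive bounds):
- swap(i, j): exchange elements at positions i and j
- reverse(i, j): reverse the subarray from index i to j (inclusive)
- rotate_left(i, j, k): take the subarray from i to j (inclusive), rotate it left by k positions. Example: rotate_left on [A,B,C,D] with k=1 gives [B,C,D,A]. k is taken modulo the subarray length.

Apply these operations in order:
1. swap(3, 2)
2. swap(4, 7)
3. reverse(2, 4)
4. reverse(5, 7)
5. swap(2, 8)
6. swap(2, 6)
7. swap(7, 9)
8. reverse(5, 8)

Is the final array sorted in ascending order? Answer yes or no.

Answer: no

Derivation:
After 1 (swap(3, 2)): [B, J, D, A, C, F, E, G, H, I]
After 2 (swap(4, 7)): [B, J, D, A, G, F, E, C, H, I]
After 3 (reverse(2, 4)): [B, J, G, A, D, F, E, C, H, I]
After 4 (reverse(5, 7)): [B, J, G, A, D, C, E, F, H, I]
After 5 (swap(2, 8)): [B, J, H, A, D, C, E, F, G, I]
After 6 (swap(2, 6)): [B, J, E, A, D, C, H, F, G, I]
After 7 (swap(7, 9)): [B, J, E, A, D, C, H, I, G, F]
After 8 (reverse(5, 8)): [B, J, E, A, D, G, I, H, C, F]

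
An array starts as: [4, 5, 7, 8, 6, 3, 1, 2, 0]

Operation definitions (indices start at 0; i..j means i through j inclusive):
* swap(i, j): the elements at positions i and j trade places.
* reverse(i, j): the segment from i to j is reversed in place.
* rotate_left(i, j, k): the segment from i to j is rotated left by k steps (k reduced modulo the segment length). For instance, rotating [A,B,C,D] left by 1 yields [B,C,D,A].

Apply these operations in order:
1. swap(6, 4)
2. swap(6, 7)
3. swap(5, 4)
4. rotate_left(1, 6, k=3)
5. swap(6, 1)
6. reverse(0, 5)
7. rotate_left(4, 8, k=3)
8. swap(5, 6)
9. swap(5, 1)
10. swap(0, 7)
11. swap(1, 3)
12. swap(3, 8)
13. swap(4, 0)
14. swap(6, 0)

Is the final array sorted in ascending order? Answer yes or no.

After 1 (swap(6, 4)): [4, 5, 7, 8, 1, 3, 6, 2, 0]
After 2 (swap(6, 7)): [4, 5, 7, 8, 1, 3, 2, 6, 0]
After 3 (swap(5, 4)): [4, 5, 7, 8, 3, 1, 2, 6, 0]
After 4 (rotate_left(1, 6, k=3)): [4, 3, 1, 2, 5, 7, 8, 6, 0]
After 5 (swap(6, 1)): [4, 8, 1, 2, 5, 7, 3, 6, 0]
After 6 (reverse(0, 5)): [7, 5, 2, 1, 8, 4, 3, 6, 0]
After 7 (rotate_left(4, 8, k=3)): [7, 5, 2, 1, 6, 0, 8, 4, 3]
After 8 (swap(5, 6)): [7, 5, 2, 1, 6, 8, 0, 4, 3]
After 9 (swap(5, 1)): [7, 8, 2, 1, 6, 5, 0, 4, 3]
After 10 (swap(0, 7)): [4, 8, 2, 1, 6, 5, 0, 7, 3]
After 11 (swap(1, 3)): [4, 1, 2, 8, 6, 5, 0, 7, 3]
After 12 (swap(3, 8)): [4, 1, 2, 3, 6, 5, 0, 7, 8]
After 13 (swap(4, 0)): [6, 1, 2, 3, 4, 5, 0, 7, 8]
After 14 (swap(6, 0)): [0, 1, 2, 3, 4, 5, 6, 7, 8]

Answer: yes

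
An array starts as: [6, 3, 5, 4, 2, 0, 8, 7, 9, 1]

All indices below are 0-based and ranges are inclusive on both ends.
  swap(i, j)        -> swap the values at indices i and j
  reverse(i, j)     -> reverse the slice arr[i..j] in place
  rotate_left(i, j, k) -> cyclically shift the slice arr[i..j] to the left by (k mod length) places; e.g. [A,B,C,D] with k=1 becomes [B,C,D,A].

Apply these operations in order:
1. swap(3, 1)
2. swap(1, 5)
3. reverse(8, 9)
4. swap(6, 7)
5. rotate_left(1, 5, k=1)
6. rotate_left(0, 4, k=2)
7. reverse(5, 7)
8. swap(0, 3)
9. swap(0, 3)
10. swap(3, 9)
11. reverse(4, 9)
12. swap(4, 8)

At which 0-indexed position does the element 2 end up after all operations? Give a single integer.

Answer: 1

Derivation:
After 1 (swap(3, 1)): [6, 4, 5, 3, 2, 0, 8, 7, 9, 1]
After 2 (swap(1, 5)): [6, 0, 5, 3, 2, 4, 8, 7, 9, 1]
After 3 (reverse(8, 9)): [6, 0, 5, 3, 2, 4, 8, 7, 1, 9]
After 4 (swap(6, 7)): [6, 0, 5, 3, 2, 4, 7, 8, 1, 9]
After 5 (rotate_left(1, 5, k=1)): [6, 5, 3, 2, 4, 0, 7, 8, 1, 9]
After 6 (rotate_left(0, 4, k=2)): [3, 2, 4, 6, 5, 0, 7, 8, 1, 9]
After 7 (reverse(5, 7)): [3, 2, 4, 6, 5, 8, 7, 0, 1, 9]
After 8 (swap(0, 3)): [6, 2, 4, 3, 5, 8, 7, 0, 1, 9]
After 9 (swap(0, 3)): [3, 2, 4, 6, 5, 8, 7, 0, 1, 9]
After 10 (swap(3, 9)): [3, 2, 4, 9, 5, 8, 7, 0, 1, 6]
After 11 (reverse(4, 9)): [3, 2, 4, 9, 6, 1, 0, 7, 8, 5]
After 12 (swap(4, 8)): [3, 2, 4, 9, 8, 1, 0, 7, 6, 5]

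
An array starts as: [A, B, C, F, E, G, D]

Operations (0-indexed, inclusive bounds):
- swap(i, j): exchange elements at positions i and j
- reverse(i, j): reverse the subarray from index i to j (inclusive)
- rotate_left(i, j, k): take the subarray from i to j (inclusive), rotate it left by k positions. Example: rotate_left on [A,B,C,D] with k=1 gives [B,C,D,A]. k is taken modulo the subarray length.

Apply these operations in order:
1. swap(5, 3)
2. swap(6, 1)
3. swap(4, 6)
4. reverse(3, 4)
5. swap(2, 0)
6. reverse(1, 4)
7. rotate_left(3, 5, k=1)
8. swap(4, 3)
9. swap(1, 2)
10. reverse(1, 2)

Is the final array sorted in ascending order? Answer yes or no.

After 1 (swap(5, 3)): [A, B, C, G, E, F, D]
After 2 (swap(6, 1)): [A, D, C, G, E, F, B]
After 3 (swap(4, 6)): [A, D, C, G, B, F, E]
After 4 (reverse(3, 4)): [A, D, C, B, G, F, E]
After 5 (swap(2, 0)): [C, D, A, B, G, F, E]
After 6 (reverse(1, 4)): [C, G, B, A, D, F, E]
After 7 (rotate_left(3, 5, k=1)): [C, G, B, D, F, A, E]
After 8 (swap(4, 3)): [C, G, B, F, D, A, E]
After 9 (swap(1, 2)): [C, B, G, F, D, A, E]
After 10 (reverse(1, 2)): [C, G, B, F, D, A, E]

Answer: no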